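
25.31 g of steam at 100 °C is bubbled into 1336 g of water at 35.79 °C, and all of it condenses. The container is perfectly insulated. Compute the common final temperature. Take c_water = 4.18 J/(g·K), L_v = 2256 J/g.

T_f ≈ 47.0 °C

Setting the total heat transfer to zero:
condense steam: −25.31·2256 = −57099
  condensate cools 100→T: 25.31·4.18·(T − 100) = 105.8(T − 100)
  original water: 5584.5(T − 35.79)
5690.3 T = 57099 + 10580 + 199869 = 267547
T ≈ 47.02 °C — below 100 °C, confirming all the steam condensed.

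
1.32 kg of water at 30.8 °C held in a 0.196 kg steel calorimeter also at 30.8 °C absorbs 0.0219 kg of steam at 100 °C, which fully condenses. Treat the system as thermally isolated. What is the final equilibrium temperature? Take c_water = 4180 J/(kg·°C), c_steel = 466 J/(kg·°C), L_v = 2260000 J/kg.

Setting the total heat transfer to zero:
steam→water at 100 °C releases m L_v = 0.0219·2260000 = 49494; condensate cools 100→T: 0.0219·4180·(T − 100) = 91.54(T − 100); water warms: 1.32·4180·(T − 30.8) = 5517.6(T − 30.8); cup: 91.34(T − 30.8)
5700.5 T = 49494 + 9154.2 + 172755 = 231403
T ≈ 40.59 °C — below 100 °C, confirming all the steam condensed.

T_f ≈ 40.6 °C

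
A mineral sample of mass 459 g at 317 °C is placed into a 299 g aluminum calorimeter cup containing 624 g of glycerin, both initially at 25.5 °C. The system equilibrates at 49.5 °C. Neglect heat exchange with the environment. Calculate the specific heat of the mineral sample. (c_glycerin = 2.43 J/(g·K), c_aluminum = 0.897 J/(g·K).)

c ≈ 0.349 J/(g·K)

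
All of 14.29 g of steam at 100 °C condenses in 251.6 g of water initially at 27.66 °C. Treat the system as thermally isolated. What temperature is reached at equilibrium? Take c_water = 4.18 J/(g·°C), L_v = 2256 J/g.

Heat gained plus heat lost sum to zero:
latent heat released on condensation: 14.29·2256 = 32238
  condensed water 100 °C→T: 59.73(T − 100)
  original water: 1051.7(T − 27.66)
1111.4 T = 32238 + 5973.2 + 29090 = 67301
T ≈ 60.55 °C — below 100 °C, confirming all the steam condensed.

T_f ≈ 60.6 °C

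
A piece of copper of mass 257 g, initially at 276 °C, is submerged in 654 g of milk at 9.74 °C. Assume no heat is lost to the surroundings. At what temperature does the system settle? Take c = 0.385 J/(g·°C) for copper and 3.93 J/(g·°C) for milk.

T_f ≈ 19.6 °C

Heat lost by the copper equals heat gained by the milk:
257·0.385·(276 − T) = 654·3.93·(T − 9.74)
98.95(276 − T) = 2570.2(T − 9.74)
2669.2 T = 52343  ⇒  T ≈ 19.61 °C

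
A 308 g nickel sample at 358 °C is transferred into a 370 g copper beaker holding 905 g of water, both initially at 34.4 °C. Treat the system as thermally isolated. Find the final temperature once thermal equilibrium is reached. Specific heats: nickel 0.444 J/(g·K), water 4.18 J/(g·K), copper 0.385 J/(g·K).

T_f ≈ 45.3 °C

Conservation of energy gives ΣQ = 0:
308·0.444·(T − 358) + 905·4.18·(T − 34.4) + 370·0.385·(T − 34.4) = 0
136.75(T − 358) + 3782.9(T − 34.4) + 142.45(T − 34.4) = 0
(136.75 + 3782.9 + 142.45) T = 136.75·358 + 3782.9·34.4 + 142.45·34.4
T = 183989/4062.1 ≈ 45.29 °C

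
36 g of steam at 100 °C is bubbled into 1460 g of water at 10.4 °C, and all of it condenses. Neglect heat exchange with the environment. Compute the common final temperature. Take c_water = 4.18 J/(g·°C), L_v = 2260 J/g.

T_f ≈ 25.6 °C

Setting the total heat transfer to zero:
steam→water at 100 °C releases m L_v = 36·2260 = 81360; condensed water 100 °C→T: 150.48(T − 100); water warms: 1460·4.18·(T − 10.4) = 6102.8(T − 10.4)
6253.3 T = 81360 + 15048 + 63469 = 159877
T ≈ 25.57 °C — below 100 °C, confirming all the steam condensed.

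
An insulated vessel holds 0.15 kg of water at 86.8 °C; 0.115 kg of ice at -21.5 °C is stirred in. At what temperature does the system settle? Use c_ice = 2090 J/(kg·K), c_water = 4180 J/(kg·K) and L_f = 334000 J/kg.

Heat gained plus heat lost sum to zero:
ice -21.5→0 °C: 0.115×2090×21.5 = 5167.5
  melt ice: 0.115×334000 = 38410
  meltwater 0→T: 0.115×4180×T = 480.7 T
  water: 627(T − 86.8)
1107.7 T = 54424 − 43578 = 10846
T ≈ 9.79 °C — above 0 °C, consistent with complete melting.

T_f ≈ 9.8 °C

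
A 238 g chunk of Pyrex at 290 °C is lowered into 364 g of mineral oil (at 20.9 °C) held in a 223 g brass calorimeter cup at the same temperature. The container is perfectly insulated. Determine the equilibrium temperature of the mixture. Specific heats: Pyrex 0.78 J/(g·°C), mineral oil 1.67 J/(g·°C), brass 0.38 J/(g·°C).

Net heat exchanged in the isolated system is zero:
238·0.78·(T − 290) + 364·1.67·(T − 20.9) + 223·0.38·(T − 20.9) = 0
185.64(T − 290) + 607.88(T − 20.9) + 84.74(T − 20.9) = 0
(185.64 + 607.88 + 84.74) T = 185.64·290 + 607.88·20.9 + 84.74·20.9
T = 68311 / 878.26 = 77.8 °C

T_f ≈ 77.8 °C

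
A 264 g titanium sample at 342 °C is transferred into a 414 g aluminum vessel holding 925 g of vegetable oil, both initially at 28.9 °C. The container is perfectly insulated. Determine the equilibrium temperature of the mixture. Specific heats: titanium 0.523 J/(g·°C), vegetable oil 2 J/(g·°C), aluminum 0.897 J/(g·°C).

T_f = Σ m_i c_i T_i / Σ m_i c_i:
T_f = (138.07×342 + 1850×28.9 + 371.36×28.9) / (138.07 + 1850 + 371.36)
    = 111418 / 2359.4 ≈ 47.22 °C

T_f ≈ 47.2 °C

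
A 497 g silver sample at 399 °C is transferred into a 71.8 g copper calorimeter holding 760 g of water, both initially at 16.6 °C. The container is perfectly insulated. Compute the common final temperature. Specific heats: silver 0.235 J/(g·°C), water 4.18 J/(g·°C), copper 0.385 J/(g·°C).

Conservation of energy gives ΣQ = 0:
497·0.235·(T − 399) + 760·4.18·(T − 16.6) + 71.8·0.385·(T − 16.6) = 0
(116.79 + 3176.8 + 27.64) T = 116.79·399 + 3176.8·16.6 + 27.64·16.6
T = 99795 / 3321.2 = 30 °C

T_f ≈ 30.0 °C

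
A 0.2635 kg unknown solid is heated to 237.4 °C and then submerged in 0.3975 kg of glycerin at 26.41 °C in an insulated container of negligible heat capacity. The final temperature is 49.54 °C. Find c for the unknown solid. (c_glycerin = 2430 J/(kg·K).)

Heat lost by the unknown solid = heat gained by the glycerin:
0.2635·c·(237.4 − 49.54) = 0.3975·2430·(49.54 − 26.41)
49.5 c = 22342  ⇒  c ≈ 451.3 J/(kg·K)

c ≈ 451 J/(kg·K)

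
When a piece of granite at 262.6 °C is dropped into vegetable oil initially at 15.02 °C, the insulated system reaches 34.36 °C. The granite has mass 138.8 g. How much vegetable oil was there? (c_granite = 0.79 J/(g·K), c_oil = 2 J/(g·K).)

|Q_granite| = |Q_oil|:
138.8·0.79·(262.6 − 34.36) = m·2·(34.36 − 15.02)
38.68 m = 25027  ⇒  m ≈ 647 g

m ≈ 647 g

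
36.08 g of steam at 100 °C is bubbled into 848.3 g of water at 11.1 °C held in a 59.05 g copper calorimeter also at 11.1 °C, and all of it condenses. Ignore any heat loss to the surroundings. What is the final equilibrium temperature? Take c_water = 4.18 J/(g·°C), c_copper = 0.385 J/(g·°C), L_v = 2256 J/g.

T_f ≈ 36.6 °C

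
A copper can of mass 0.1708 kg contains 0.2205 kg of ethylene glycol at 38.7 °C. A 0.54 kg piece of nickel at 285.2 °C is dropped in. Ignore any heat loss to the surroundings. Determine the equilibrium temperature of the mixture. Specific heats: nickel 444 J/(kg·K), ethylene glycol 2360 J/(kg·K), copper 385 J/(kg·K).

T_f is the heat-capacity-weighted average of the initial temperatures:
T_f = (239.76·285.2 + 520.38·38.7 + 65.76·38.7) / (239.76 + 520.38 + 65.76)
    = 91063 / 825.9 ≈ 110.26 °C

T_f ≈ 110.3 °C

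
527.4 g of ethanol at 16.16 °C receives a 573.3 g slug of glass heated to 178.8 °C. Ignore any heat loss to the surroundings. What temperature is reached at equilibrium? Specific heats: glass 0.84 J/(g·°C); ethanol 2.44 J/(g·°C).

T_f ≈ 60.4 °C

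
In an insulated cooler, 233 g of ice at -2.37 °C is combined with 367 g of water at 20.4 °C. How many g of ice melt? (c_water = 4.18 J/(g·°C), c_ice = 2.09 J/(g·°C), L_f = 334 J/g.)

m_melted ≈ 90.2 g

Water can give up m c ΔT = 367×4.18×20.4 = 31295 J before reaching 0 °C.
Warming the ice to 0 °C takes 233×2.09×2.37 = 1154.1 J, leaving 30141 J for melting.
To melt every bit of ice: 233×334 = 77822 J.
30141 J < 77822 J, so only part of the ice melts and the system sits at 0 °C.
m_melt = 30141 / L_f = 90.24 g.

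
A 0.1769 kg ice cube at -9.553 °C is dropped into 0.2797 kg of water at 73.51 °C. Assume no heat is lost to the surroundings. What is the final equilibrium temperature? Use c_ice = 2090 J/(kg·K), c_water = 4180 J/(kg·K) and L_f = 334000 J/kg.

T_f ≈ 12.2 °C

Sum of m c ΔT and latent-heat terms is zero:
warm ice to 0 °C: 0.1769·2090·(0 − (-9.553)) = 3531.9; fusion: m_ice L_f = 0.1769·334000 = 59085; meltwater 0→T: 0.1769·4180·T = 739.44 T; water cools: 0.2797·4180·(T − 73.51) = 1169.1(T − 73.51)
1908.6 T = 85944 − 62617 = 23327
T ≈ 12.22 °C — above 0 °C, consistent with complete melting.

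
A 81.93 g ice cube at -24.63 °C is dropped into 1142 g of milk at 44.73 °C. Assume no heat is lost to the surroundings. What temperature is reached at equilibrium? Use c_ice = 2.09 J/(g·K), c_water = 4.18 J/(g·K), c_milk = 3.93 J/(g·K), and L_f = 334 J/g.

Taking heat into each body as positive, Σ m c ΔT = 0:
ice -24.63→0 °C: 81.93×2.09×24.63 = 4217.5; fusion: m_ice L_f = 81.93×334 = 27365; meltwater 0→T: 81.93×4.18×T = 342.47 T; milk: 4488.1(T − 44.73)
4830.5 T = 200751 − 31582 = 169169
T ≈ 35.02 °C (positive, so assuming full melt was valid).

T_f ≈ 35.0 °C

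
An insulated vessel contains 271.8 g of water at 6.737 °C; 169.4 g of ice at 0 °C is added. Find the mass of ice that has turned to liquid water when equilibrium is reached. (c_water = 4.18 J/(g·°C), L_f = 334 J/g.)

Cooling the water to 0 °C releases 271.8×4.18×6.737 = 7654.1 J.
Melting all 169.4 g of ice would need 169.4×334 = 56580 J.
Since 7654.1 < 56580 J, not all the ice melts; equilibrium is at 0 °C.
Mass melted = 7654.1/334 ≈ 22.92 g.

m_melted ≈ 22.9 g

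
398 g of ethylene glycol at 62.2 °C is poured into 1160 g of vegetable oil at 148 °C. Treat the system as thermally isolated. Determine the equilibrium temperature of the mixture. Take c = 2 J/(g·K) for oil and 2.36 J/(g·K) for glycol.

Setting the total heat transfer to zero:
1160·2·(T − 148) + 398·2.36·(T − 62.2) = 0
2320(T − 148) + 939.28(T − 62.2) = 0
(2320 + 939.28) T = 2320·148 + 939.28·62.2
T = 401783 / 3259.3 = 123 °C

T_f ≈ 123.3 °C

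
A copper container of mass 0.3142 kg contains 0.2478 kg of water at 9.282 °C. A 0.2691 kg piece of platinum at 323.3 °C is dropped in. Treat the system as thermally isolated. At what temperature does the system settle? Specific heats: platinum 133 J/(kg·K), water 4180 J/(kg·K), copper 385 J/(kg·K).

T_f ≈ 18.7 °C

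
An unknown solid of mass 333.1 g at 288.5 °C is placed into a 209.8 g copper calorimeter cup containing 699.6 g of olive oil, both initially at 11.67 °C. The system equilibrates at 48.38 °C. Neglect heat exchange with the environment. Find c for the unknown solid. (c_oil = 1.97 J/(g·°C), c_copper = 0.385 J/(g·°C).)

c ≈ 0.67 J/(g·°C)

Setting the total heat transfer to zero:
333.1·c·(48.38 − 288.5) + 699.6·1.97·(48.38 − 11.67) + 209.8·0.385·(48.38 − 11.67) = 0
-79984 c = -53559
c = -53559/-79984 ≈ 0.6696 J/(g·°C)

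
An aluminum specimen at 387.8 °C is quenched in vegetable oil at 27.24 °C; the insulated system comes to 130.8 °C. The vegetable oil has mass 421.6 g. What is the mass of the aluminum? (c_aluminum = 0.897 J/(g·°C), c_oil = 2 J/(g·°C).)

m ≈ 379 g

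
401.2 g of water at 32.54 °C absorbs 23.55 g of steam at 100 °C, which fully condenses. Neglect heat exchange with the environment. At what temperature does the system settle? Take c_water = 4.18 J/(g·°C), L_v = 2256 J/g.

T_f ≈ 66.2 °C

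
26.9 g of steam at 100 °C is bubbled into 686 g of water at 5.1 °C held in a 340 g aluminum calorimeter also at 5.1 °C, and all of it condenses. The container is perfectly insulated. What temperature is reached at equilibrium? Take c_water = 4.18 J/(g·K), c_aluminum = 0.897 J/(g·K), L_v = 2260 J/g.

Energy conservation, ΣQ = 0:
condense steam: −26.9×2260 = −60794; condensed water 100 °C→T: 112.44(T − 100); water warms: 686×4.18×(T − 5.1) = 2867.5(T − 5.1); cup: 304.98(T − 5.1)
3284.9 T = 60794 + 11244 + 16180 = 88218
T ≈ 26.86 °C — below 100 °C, confirming all the steam condensed.

T_f ≈ 26.9 °C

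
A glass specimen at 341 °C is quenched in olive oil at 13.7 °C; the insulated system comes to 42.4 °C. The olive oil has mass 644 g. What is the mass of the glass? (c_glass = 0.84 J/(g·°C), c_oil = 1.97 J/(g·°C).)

Heat lost by the glass = heat gained by the oil:
m·0.84·(341 − 42.4) = 644·1.97·(42.4 − 13.7)
250.82 m = 36411  ⇒  m ≈ 145.2 g

m ≈ 145 g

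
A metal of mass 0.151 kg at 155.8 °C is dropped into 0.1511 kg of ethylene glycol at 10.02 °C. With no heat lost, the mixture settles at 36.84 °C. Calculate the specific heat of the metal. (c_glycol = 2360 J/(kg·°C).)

Heat lost by the metal = heat gained by the glycol:
0.151·c·(155.8 − 36.84) = 0.1511·2360·(36.84 − 10.02)
17.96 c = 9563.9  ⇒  c ≈ 532.4 J/(kg·°C)

c ≈ 532 J/(kg·°C)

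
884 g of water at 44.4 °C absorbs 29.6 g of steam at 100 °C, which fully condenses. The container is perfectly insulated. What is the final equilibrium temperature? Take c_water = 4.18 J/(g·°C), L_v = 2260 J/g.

T_f ≈ 63.7 °C

Let T be the final temperature. ΣQ_i = 0:
latent heat released on condensation: 29.6·2260 = 66896; condensed water 100 °C→T: 123.73(T − 100); water warms: 884·4.18·(T − 44.4) = 3695.1(T − 44.4)
3818.8 T = 66896 + 12373 + 164063 = 243332
T ≈ 63.72 °C, under the boiling point, so the assumption holds.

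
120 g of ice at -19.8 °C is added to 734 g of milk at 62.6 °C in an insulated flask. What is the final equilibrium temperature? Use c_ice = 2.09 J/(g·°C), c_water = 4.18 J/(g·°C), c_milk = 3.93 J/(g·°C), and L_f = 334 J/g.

T_f ≈ 40.0 °C

Taking heat into each body as positive, Σ m c ΔT = 0:
ice -19.8→0 °C: 120·2.09·19.8 = 4965.8; latent heat to melt: 120·334 = 40080; warm the meltwater: 501.6 T; milk: 2884.6(T − 62.6)
3386.2 T = 180577 − 45046 = 135531
T ≈ 40.02 °C — above 0 °C, consistent with complete melting.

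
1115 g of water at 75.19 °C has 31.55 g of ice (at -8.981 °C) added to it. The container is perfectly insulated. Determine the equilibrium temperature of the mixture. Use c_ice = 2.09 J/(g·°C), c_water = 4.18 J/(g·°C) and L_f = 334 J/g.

Setting the total heat transfer to zero:
ice -8.981→0 °C: 31.55×2.09×8.981 = 592.2; fusion: m_ice L_f = 31.55×334 = 10538; warm the meltwater: 131.88 T; water: 4660.7(T − 75.19)
4792.6 T = 350438 − 11130 = 339308
T ≈ 70.80 °C. Since T > 0 °C, the all-ice-melts assumption holds.

T_f ≈ 70.8 °C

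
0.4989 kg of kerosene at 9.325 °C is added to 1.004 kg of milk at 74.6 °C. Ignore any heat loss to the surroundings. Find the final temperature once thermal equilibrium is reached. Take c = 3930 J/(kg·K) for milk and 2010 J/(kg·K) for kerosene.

Conservation of energy gives ΣQ = 0:
1.004*3930*(T − 74.6) + 0.4989*2010*(T − 9.325) = 0
3945.7(T − 74.6) + 1002.8(T − 9.325) = 0
(3945.7 + 1002.8) T = 3945.7*74.6 + 1002.8*9.325
T = 303702 / 4948.5 = 61.4 °C

T_f ≈ 61.4 °C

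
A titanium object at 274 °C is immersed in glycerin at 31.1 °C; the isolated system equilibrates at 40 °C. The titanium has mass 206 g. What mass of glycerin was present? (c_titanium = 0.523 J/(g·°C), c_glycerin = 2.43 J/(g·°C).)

|Q_titanium| = |Q_glycerin|:
206×0.523×(274 − 40) = m×2.43×(40 − 31.1)
21.63 m = 25211  ⇒  m ≈ 1166 g

m ≈ 1170 g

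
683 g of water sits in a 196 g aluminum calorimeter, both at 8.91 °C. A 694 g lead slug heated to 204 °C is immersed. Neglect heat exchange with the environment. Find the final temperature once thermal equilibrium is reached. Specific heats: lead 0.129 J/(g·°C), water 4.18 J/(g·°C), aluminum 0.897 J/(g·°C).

T_f ≈ 14.5 °C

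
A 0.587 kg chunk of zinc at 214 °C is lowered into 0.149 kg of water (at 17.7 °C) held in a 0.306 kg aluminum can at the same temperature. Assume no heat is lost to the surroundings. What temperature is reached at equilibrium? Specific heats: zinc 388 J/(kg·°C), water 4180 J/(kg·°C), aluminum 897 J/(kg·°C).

T_f ≈ 57.4 °C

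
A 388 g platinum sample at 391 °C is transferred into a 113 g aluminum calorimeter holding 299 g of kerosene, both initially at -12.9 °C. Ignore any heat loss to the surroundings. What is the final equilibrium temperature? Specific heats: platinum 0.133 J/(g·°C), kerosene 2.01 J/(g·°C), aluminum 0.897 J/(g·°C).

T_f ≈ 14.7 °C

Taking heat into each body as positive, Σ m c ΔT = 0:
388·0.133·(T − 391) + 299·2.01·(T − (-12.9)) + 113·0.897·(T − (-12.9)) = 0
51.6(T − 391) + 600.99(T − (-12.9)) + 101.36(T − (-12.9)) = 0
(51.6 + 600.99 + 101.36) T = 51.6·391 + 600.99·(-12.9) + 101.36·(-12.9)
T = 11117 / 753.95 = 14.7 °C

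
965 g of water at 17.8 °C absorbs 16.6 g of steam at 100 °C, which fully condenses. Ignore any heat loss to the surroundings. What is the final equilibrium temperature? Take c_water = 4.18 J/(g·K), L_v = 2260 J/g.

Taking heat into each body as positive, Σ m c ΔT = 0:
condense steam: −16.6×2260 = −37516; condensed water 100 °C→T: 69.39(T − 100); original water: 4033.7(T − 17.8)
4103.1 T = 37516 + 6938.8 + 71800 = 116255
T ≈ 28.33 °C, under the boiling point, so the assumption holds.

T_f ≈ 28.3 °C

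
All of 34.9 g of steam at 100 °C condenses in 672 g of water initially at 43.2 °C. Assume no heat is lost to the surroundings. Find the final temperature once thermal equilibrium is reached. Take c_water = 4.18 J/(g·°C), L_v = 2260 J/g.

T_f ≈ 72.7 °C

Energy conservation, ΣQ = 0:
latent heat released on condensation: 34.9×2260 = 78874
  condensed water 100 °C→T: 145.88(T − 100)
  water warms: 672×4.18×(T − 43.2) = 2809(T − 43.2)
2954.8 T = 78874 + 14588 + 121347 = 214809
T ≈ 72.70 °C (< 100 °C, so full condensation is consistent).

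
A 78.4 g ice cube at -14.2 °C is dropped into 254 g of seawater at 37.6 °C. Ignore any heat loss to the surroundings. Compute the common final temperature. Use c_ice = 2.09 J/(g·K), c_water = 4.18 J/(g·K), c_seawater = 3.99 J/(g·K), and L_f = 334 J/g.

Energy conservation, ΣQ = 0:
ice -14.2→0 °C: 78.4×2.09×14.2 = 2326.8
  melt ice: 78.4×334 = 26186
  warm the meltwater: 327.71 T
  seawater cools: 254×3.99×(T − 37.6) = 1013.5(T − 37.6)
1341.2 T = 38106 − 28512 = 9593.7
T ≈ 7.15 °C — above 0 °C, consistent with complete melting.

T_f ≈ 7.2 °C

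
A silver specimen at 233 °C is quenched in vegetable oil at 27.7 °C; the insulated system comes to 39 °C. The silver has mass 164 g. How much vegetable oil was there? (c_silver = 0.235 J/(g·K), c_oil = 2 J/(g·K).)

m ≈ 331 g

Heat gained plus heat lost sum to zero:
164×0.235×(39 − 233) + m×2×(39 − 27.7) = 0
22.6 m = 7476.8
m = 7476.8/22.6 ≈ 330.8 g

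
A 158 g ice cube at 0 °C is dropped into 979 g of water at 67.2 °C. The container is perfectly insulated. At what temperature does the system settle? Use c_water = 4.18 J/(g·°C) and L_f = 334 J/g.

Net heat exchanged in the isolated system is zero:
latent heat to melt: 158×334 = 52772
  warm the meltwater: 660.44 T
  water: 4092.2(T − 67.2)
4752.7 T = 274997 − 52772 = 222225
T ≈ 46.76 °C — above 0 °C, consistent with complete melting.

T_f ≈ 46.8 °C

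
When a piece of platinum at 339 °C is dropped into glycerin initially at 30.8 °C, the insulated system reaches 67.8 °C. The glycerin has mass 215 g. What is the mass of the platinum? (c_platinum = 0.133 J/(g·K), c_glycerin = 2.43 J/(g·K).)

m ≈ 536 g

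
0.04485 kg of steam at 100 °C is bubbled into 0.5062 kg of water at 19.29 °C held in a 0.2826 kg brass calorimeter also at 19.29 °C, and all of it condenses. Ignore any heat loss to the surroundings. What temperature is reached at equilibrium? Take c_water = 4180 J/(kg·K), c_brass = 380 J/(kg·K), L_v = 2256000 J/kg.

T_f ≈ 67.5 °C

Sum of m c ΔT and latent-heat terms is zero:
latent heat released on condensation: 0.04485×2256000 = 101182; condensed water 100 °C→T: 187.47(T − 100); original water: 2115.9(T − 19.29); cup: 107.39(T − 19.29)
2410.8 T = 101182 + 18747 + 42888 = 162816
T ≈ 67.54 °C — below 100 °C, confirming all the steam condensed.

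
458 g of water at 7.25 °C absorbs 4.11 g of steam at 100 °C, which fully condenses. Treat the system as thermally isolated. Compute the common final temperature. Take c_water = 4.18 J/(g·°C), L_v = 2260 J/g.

Let T be the final temperature. ΣQ_i = 0:
steam→water at 100 °C releases m L_v = 4.11×2260 = 9288.6; condensed water 100 °C→T: 17.18(T − 100); water warms: 458×4.18×(T − 7.25) = 1914.4(T − 7.25)
1931.6 T = 9288.6 + 1718 + 13880 = 24886
T ≈ 12.88 °C (< 100 °C, so full condensation is consistent).

T_f ≈ 12.9 °C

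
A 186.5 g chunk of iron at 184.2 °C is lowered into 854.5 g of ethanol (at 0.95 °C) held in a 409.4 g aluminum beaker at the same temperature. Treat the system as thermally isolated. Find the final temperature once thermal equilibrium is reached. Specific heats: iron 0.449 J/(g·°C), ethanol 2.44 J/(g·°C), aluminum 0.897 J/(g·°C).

T_f ≈ 7.0 °C

Let T be the final temperature. ΣQ_i = 0:
186.5*0.449*(T − 184.2) + 854.5*2.44*(T − 0.95) + 409.4*0.897*(T − 0.95) = 0
83.74(T − 184.2) + 2085(T − 0.95) + 367.23(T − 0.95) = 0
2536 T = 17754
T ≈ 7.00 °C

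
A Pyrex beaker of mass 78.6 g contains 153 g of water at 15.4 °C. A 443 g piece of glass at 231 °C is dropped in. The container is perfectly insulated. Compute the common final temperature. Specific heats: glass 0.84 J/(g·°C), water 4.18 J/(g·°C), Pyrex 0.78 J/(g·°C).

T_f ≈ 90.2 °C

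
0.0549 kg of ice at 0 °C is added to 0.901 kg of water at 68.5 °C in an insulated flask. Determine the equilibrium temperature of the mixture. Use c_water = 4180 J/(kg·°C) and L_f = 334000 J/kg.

T_f ≈ 60.0 °C

Let T be the final temperature. ΣQ_i = 0:
melt ice: 0.0549·334000 = 18337; warm the meltwater: 229.48 T; water cools: 0.901·4180·(T − 68.5) = 3766.2(T − 68.5)
3995.7 T = 257983 − 18337 = 239647
T ≈ 59.98 °C (positive, so assuming full melt was valid).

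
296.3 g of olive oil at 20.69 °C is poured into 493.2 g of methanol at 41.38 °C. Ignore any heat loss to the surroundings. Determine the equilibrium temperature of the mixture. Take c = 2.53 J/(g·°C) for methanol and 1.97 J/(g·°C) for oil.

T_f ≈ 34.8 °C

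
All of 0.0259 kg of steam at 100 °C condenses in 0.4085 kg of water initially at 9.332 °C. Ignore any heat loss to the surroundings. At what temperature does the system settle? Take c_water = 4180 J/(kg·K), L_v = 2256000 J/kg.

Taking heat into each body as positive, Σ m c ΔT = 0:
latent heat released on condensation: 0.0259×2256000 = 58430; condensate cools 100→T: 0.0259×4180×(T − 100) = 108.26(T − 100); original water: 1707.5(T − 9.332)
1815.8 T = 58430 + 10826 + 15935 = 85191
T ≈ 46.92 °C — below 100 °C, confirming all the steam condensed.

T_f ≈ 46.9 °C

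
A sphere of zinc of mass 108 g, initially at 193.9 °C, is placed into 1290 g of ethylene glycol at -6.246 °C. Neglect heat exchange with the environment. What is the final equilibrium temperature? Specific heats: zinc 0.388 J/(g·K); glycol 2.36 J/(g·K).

Net heat exchanged in the isolated system is zero:
108×0.388×(T − 193.9) + 1290×2.36×(T − (-6.246)) = 0
41.9(T − 193.9) + 3044.4(T − (-6.246)) = 0
(41.9 + 3044.4) T = 41.9×193.9 + 3044.4×(-6.246)
T = -10890/3086.3 ≈ -3.53 °C

T_f ≈ -3.5 °C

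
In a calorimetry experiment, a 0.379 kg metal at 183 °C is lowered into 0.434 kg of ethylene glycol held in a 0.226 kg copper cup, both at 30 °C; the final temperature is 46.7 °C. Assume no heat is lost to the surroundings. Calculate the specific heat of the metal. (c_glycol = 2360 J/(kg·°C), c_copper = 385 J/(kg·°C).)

Taking heat into each body as positive, Σ m c ΔT = 0:
0.379·c·(46.7 − 183) + 0.434·2360·(46.7 − 30) + 0.226·385·(46.7 − 30) = 0
-51.66 c = -18558
c = -18558/-51.66 ≈ 359.2 J/(kg·°C)

c ≈ 359 J/(kg·°C)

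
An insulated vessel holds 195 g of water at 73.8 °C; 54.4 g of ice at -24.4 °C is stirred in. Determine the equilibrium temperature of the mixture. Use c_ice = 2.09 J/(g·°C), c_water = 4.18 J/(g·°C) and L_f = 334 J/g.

T_f ≈ 37.6 °C

Let T be the final temperature. ΣQ_i = 0:
warm ice to 0 °C: 54.4·2.09·(0 − (-24.4)) = 2774.2
  melt ice: 54.4·334 = 18170
  warm the meltwater: 227.39 T
  water: 815.1(T − 73.8)
1042.5 T = 60154 − 20944 = 39211
T ≈ 37.61 °C (positive, so assuming full melt was valid).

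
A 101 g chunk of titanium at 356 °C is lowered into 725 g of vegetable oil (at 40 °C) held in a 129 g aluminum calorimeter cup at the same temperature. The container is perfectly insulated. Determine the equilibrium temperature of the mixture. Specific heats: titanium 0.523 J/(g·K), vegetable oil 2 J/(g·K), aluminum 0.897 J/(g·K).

T_f ≈ 50.3 °C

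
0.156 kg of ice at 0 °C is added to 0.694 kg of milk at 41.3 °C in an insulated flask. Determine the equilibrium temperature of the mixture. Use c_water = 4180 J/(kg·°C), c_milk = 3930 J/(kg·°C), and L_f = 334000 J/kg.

T_f ≈ 17.9 °C

Energy balance with sensible and latent terms:
melt ice: 0.156×334000 = 52104
  warm the meltwater: 652.08 T
  milk cools: 0.694×3930×(T − 41.3) = 2727.4(T − 41.3)
3379.5 T = 112642 − 52104 = 60538
T ≈ 17.91 °C — above 0 °C, consistent with complete melting.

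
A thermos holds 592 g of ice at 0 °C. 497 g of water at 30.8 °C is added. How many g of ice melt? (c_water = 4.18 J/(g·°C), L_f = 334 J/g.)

m_melted ≈ 192 g

Water can give up m c ΔT = 497·4.18·30.8 = 63986 J before reaching 0 °C.
Fully melting the ice requires m_ice L_f = 592·334 = 197728 J.
That's not enough to melt it all — equilibrium is at 0 °C with ice remaining.
m_melt = 63986 / L_f = 191.6 g.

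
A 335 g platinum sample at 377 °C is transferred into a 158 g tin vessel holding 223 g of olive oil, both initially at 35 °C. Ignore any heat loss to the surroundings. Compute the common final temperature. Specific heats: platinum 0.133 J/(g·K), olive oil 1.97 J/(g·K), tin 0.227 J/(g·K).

T_f ≈ 64.3 °C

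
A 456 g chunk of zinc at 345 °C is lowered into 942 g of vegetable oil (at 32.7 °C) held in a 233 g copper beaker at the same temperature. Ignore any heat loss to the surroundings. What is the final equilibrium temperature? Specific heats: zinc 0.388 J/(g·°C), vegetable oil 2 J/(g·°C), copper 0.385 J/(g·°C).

T_f = Σ m_i c_i T_i / Σ m_i c_i:
T_f = (176.93×345 + 1884×32.7 + 89.7×32.7) / (176.93 + 1884 + 89.7)
    = 125580 / 2150.6 ≈ 58.39 °C

T_f ≈ 58.4 °C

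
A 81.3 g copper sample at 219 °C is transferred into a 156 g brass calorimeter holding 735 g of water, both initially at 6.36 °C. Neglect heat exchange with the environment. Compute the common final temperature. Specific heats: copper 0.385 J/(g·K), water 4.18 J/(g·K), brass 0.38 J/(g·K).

T_f ≈ 8.5 °C

Taking heat into each body as positive, Σ m c ΔT = 0:
81.3*0.385*(T − 219) + 735*4.18*(T − 6.36) + 156*0.38*(T − 6.36) = 0
(31.3 + 3072.3 + 59.28) T = 31.3*219 + 3072.3*6.36 + 59.28*6.36
T ≈ 8.46 °C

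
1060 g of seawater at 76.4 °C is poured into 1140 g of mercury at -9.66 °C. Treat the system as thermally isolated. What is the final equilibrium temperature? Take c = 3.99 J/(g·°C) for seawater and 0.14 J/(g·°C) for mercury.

T_f ≈ 73.3 °C

T_f = Σ m_i c_i T_i / Σ m_i c_i:
T_f = (4229.4*76.4 + 159.6*(-9.66)) / (4229.4 + 159.6)
    = 321584 / 4389 ≈ 73.27 °C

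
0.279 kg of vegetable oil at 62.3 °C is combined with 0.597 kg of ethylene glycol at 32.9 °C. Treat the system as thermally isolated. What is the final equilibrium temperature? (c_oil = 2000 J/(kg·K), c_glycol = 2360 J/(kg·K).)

T_f ≈ 41.2 °C

Heat gained plus heat lost sum to zero:
0.279×2000×(T − 62.3) + 0.597×2360×(T − 32.9) = 0
(558 + 1408.9) T = 558×62.3 + 1408.9×32.9
T = 81117 / 1966.9 = 41.2 °C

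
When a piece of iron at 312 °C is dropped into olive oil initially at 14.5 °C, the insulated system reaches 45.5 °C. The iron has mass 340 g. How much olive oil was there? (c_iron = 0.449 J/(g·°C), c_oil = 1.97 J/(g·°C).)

|Q_iron| = |Q_oil|:
340×0.449×(312 − 45.5) = m×1.97×(45.5 − 14.5)
61.07 m = 40684  ⇒  m ≈ 666.2 g

m ≈ 666 g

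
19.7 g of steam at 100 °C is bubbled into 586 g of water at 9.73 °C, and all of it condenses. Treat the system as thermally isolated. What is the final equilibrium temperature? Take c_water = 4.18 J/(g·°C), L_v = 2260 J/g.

Net heat exchanged in the isolated system is zero:
steam→water at 100 °C releases m L_v = 19.7·2260 = 44522
  condensed water 100 °C→T: 82.35(T − 100)
  original water: 2449.5(T − 9.73)
2531.8 T = 44522 + 8234.6 + 23833 = 76590
T ≈ 30.25 °C (< 100 °C, so full condensation is consistent).

T_f ≈ 30.3 °C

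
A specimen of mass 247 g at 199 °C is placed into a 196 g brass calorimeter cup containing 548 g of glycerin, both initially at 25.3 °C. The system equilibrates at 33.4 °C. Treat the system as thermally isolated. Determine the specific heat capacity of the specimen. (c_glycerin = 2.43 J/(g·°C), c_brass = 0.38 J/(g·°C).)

c ≈ 0.278 J/(g·°C)

Net heat exchanged in the isolated system is zero:
247×c×(33.4 − 199) + 548×2.43×(33.4 − 25.3) + 196×0.38×(33.4 − 25.3) = 0
-40903 c = -11390
c = -11390/-40903 ≈ 0.2785 J/(g·°C)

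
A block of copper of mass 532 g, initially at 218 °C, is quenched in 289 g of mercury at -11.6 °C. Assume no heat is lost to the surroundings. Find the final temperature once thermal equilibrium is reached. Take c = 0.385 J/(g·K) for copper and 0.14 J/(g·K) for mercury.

T_f ≈ 180.1 °C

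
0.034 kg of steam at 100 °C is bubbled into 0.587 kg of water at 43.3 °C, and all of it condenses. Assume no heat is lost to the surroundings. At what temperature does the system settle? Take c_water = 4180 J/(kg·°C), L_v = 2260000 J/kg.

T_f ≈ 76.0 °C

Setting the total heat transfer to zero:
steam→water at 100 °C releases m L_v = 0.034×2260000 = 76840; condensate cools 100→T: 0.034×4180×(T − 100) = 142.12(T − 100); original water: 2453.7(T − 43.3)
2595.8 T = 76840 + 14212 + 106243 = 197295
T ≈ 76.01 °C, under the boiling point, so the assumption holds.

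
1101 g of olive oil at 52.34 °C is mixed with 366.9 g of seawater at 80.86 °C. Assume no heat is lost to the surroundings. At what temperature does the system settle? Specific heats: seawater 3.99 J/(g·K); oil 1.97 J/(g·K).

T_f ≈ 63.8 °C

|Q_seawater| = |Q_oil|:
366.9*3.99*(80.86 − T) = 1101*1.97*(T − 52.34)
1463.9(80.86 − T) = 2169(T − 52.34)
3632.9 T = 231897  ⇒  T ≈ 63.83 °C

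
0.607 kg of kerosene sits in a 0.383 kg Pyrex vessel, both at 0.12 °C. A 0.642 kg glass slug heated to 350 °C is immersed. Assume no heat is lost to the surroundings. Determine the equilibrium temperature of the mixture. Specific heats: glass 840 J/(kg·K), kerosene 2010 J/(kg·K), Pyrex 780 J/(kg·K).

Heat gained plus heat lost sum to zero:
0.642×840×(T − 350) + 0.607×2010×(T − 0.12) + 0.383×780×(T − 0.12) = 0
539.28(T − 350) + 1220.1(T − 0.12) + 298.74(T − 0.12) = 0
(539.28 + 1220.1 + 298.74) T = 539.28×350 + 1220.1×0.12 + 298.74×0.12
T = 188930 / 2058.1 = 91.8 °C

T_f ≈ 91.8 °C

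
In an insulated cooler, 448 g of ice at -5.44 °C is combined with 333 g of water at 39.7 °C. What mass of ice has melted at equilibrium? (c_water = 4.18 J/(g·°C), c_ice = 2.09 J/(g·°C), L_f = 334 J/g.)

m_melted ≈ 150 g

Cooling the water to 0 °C releases 333·4.18·39.7 = 55260 J.
Warming the ice to 0 °C takes 448·2.09·5.44 = 5093.6 J, leaving 50166 J for melting.
To melt every bit of ice: 448·334 = 149632 J.
50166 J < 149632 J, so only part of the ice melts and the system sits at 0 °C.
m_melted·334 = 50166  ⇒  m_melted ≈ 150.2 g.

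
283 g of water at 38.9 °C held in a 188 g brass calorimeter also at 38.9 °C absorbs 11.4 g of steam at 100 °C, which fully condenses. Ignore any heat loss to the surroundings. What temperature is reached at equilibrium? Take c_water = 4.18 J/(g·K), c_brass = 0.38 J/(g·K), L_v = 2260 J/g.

Setting the total heat transfer to zero:
steam→water at 100 °C releases m L_v = 11.4·2260 = 25764; condensed water 100 °C→T: 47.65(T − 100); original water: 1182.9(T − 38.9); brass cup: 188·0.38·(T − 38.9) = 71.44(T − 38.9)
1302 T = 25764 + 4765.2 + 48795 = 79325
T ≈ 60.92 °C (< 100 °C, so full condensation is consistent).

T_f ≈ 60.9 °C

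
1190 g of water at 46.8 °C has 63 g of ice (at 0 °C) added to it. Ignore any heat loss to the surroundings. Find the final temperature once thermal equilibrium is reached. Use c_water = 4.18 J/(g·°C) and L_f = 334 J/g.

T_f ≈ 40.4 °C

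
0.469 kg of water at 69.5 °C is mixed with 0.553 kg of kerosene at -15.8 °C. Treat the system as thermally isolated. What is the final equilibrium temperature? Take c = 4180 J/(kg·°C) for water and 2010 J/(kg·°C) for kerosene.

T_f = Σ m_i c_i T_i / Σ m_i c_i:
T_f = (1960.4*69.5 + 1111.5*(-15.8)) / (1960.4 + 1111.5)
    = 118687 / 3071.9 ≈ 38.64 °C

T_f ≈ 38.6 °C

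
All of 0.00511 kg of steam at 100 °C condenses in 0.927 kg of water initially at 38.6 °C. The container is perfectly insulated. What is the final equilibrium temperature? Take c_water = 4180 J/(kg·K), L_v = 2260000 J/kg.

Taking heat into each body as positive, Σ m c ΔT = 0:
steam→water at 100 °C releases m L_v = 0.00511·2260000 = 11549
  condensed water 100 °C→T: 21.36(T − 100)
  original water: 3874.9(T − 38.6)
3896.2 T = 11549 + 2136 + 149570 = 163254
T ≈ 41.90 °C, under the boiling point, so the assumption holds.

T_f ≈ 41.9 °C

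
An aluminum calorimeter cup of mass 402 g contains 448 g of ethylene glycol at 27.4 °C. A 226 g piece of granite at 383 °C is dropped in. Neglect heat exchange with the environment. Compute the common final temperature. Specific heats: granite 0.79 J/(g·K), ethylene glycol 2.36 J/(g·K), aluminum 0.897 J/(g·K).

T_f ≈ 67.2 °C

Conservation of energy gives ΣQ = 0:
226·0.79·(T − 383) + 448·2.36·(T − 27.4) + 402·0.897·(T − 27.4) = 0
178.54(T − 383) + 1057.3(T − 27.4) + 360.59(T − 27.4) = 0
(178.54 + 1057.3 + 360.59) T = 178.54·383 + 1057.3·27.4 + 360.59·27.4
T = 107231/1596.4 ≈ 67.17 °C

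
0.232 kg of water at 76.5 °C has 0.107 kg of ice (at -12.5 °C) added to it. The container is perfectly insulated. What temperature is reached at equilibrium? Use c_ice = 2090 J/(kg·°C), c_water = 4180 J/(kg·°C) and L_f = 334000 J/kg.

Net heat exchanged in the isolated system is zero:
ice -12.5→0 °C: 0.107·2090·12.5 = 2795.4; fusion: m_ice L_f = 0.107·334000 = 35738; meltwater 0→T: 0.107·4180·T = 447.26 T; water: 969.76(T − 76.5)
1417 T = 74187 − 38533 = 35653
T ≈ 25.16 °C. Since T > 0 °C, the all-ice-melts assumption holds.

T_f ≈ 25.2 °C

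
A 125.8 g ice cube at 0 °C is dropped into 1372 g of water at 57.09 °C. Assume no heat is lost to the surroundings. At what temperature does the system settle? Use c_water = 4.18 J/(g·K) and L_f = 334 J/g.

Energy balance with sensible and latent terms:
melt ice: 125.8×334 = 42017; warm the meltwater: 525.84 T; water cools: 1372×4.18×(T − 57.09) = 5735(T − 57.09)
6260.8 T = 327409 − 42017 = 285392
T ≈ 45.58 °C — above 0 °C, consistent with complete melting.

T_f ≈ 45.6 °C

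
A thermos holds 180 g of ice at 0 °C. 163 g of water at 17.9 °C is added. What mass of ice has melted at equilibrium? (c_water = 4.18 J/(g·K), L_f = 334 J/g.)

m_melted ≈ 36.5 g

Heat available from the water dropping to 0 °C: 163×4.18×17.9 = 12196 J.
Melting all 180 g of ice would need 180×334 = 60120 J.
12196 J < 60120 J, so only part of the ice melts and the system sits at 0 °C.
Mass melted = 12196/334 ≈ 36.51 g.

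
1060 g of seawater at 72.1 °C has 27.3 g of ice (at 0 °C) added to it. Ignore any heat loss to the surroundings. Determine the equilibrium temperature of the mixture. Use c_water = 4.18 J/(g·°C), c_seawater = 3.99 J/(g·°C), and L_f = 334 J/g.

T_f ≈ 68.1 °C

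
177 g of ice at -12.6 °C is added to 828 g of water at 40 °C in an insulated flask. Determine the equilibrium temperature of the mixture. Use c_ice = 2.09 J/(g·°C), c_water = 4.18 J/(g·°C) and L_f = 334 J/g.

Net heat exchanged in the isolated system is zero:
ice -12.6→0 °C: 177×2.09×12.6 = 4661.1
  fusion: m_ice L_f = 177×334 = 59118
  warm the meltwater: 739.86 T
  water cools: 828×4.18×(T − 40) = 3461(T − 40)
4200.9 T = 138442 − 63779 = 74662
T ≈ 17.77 °C. Since T > 0 °C, the all-ice-melts assumption holds.

T_f ≈ 17.8 °C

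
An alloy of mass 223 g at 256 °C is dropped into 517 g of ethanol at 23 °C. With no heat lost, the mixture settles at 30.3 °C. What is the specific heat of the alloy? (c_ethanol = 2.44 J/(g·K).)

m_s c (T_s − T_f) = m_ethanol c_ethanol (T_f − T_0):
223×c×(256 − 30.3) = 517×2.44×(30.3 − 23)
50331 c = 9208.8  ⇒  c ≈ 0.183 J/(g·K)

c ≈ 0.183 J/(g·K)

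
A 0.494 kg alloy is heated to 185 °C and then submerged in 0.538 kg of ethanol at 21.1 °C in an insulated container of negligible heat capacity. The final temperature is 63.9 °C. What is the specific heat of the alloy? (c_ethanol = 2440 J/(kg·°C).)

m_s c (T_s − T_f) = m_ethanol c_ethanol (T_f − T_0):
0.494·c·(185 − 63.9) = 0.538·2440·(63.9 − 21.1)
59.82 c = 56184  ⇒  c ≈ 939.2 J/(kg·°C)

c ≈ 939 J/(kg·°C)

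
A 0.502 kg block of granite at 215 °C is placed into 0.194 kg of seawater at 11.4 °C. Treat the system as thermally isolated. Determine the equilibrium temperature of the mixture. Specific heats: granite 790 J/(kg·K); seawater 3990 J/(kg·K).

With ΣQ=0 the equilibrium temperature is the m·c-weighted mean:
T_f = (396.58*215 + 774.06*11.4) / (396.58 + 774.06)
    = 94089 / 1170.6 ≈ 80.37 °C

T_f ≈ 80.4 °C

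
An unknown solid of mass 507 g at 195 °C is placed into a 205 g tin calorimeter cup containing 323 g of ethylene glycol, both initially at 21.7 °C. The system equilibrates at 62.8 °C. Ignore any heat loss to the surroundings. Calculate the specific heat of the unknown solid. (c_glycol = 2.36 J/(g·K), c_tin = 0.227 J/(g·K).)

c ≈ 0.496 J/(g·K)

Heat gained plus heat lost sum to zero:
507·c·(62.8 − 195) + 323·2.36·(62.8 − 21.7) + 205·0.227·(62.8 − 21.7) = 0
-67025 c = -33242
c = -33242/-67025 ≈ 0.496 J/(g·K)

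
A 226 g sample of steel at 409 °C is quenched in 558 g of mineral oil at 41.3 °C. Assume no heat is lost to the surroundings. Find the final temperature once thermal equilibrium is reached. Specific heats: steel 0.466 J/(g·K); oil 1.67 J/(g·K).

T_f ≈ 78.6 °C

With ΣQ=0 the equilibrium temperature is the m·c-weighted mean:
T_f = (105.32*409 + 931.86*41.3) / (105.32 + 931.86)
    = 81560 / 1037.2 ≈ 78.64 °C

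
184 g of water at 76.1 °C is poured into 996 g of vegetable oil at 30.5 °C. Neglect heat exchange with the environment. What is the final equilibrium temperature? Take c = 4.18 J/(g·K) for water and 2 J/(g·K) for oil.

T_f ≈ 43.2 °C

Conservation of energy gives ΣQ = 0:
184×4.18×(T − 76.1) + 996×2×(T − 30.5) = 0
(769.12 + 1992) T = 769.12×76.1 + 1992×30.5
T = 119286/2761.1 ≈ 43.20 °C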